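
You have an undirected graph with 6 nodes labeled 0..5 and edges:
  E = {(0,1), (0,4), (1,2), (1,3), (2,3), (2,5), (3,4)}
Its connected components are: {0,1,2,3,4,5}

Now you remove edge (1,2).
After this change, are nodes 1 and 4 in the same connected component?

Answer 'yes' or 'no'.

Initial components: {0,1,2,3,4,5}
Removing edge (1,2): not a bridge — component count unchanged at 1.
New components: {0,1,2,3,4,5}
Are 1 and 4 in the same component? yes

Answer: yes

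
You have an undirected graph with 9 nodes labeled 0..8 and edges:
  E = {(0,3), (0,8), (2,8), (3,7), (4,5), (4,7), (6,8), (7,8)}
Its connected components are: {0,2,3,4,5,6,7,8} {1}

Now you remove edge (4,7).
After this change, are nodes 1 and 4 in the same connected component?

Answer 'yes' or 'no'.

Answer: no

Derivation:
Initial components: {0,2,3,4,5,6,7,8} {1}
Removing edge (4,7): it was a bridge — component count 2 -> 3.
New components: {0,2,3,6,7,8} {1} {4,5}
Are 1 and 4 in the same component? no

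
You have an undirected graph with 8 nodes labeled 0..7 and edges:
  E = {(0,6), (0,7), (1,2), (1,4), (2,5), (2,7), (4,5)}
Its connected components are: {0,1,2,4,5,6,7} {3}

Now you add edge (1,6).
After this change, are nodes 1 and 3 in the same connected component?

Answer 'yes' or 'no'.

Answer: no

Derivation:
Initial components: {0,1,2,4,5,6,7} {3}
Adding edge (1,6): both already in same component {0,1,2,4,5,6,7}. No change.
New components: {0,1,2,4,5,6,7} {3}
Are 1 and 3 in the same component? no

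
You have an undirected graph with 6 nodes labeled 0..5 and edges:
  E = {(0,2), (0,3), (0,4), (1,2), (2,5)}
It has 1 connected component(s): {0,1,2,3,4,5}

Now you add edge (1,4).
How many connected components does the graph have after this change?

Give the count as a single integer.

Answer: 1

Derivation:
Initial component count: 1
Add (1,4): endpoints already in same component. Count unchanged: 1.
New component count: 1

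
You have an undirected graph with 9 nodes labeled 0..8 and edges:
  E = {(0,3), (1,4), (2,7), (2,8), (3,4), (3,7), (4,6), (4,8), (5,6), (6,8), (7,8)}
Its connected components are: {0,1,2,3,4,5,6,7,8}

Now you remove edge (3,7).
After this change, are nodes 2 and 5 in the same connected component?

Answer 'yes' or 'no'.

Answer: yes

Derivation:
Initial components: {0,1,2,3,4,5,6,7,8}
Removing edge (3,7): not a bridge — component count unchanged at 1.
New components: {0,1,2,3,4,5,6,7,8}
Are 2 and 5 in the same component? yes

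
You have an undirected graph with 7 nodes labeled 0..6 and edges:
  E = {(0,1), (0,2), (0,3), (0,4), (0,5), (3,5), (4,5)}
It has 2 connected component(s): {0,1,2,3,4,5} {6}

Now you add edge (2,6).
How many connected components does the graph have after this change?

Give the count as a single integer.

Initial component count: 2
Add (2,6): merges two components. Count decreases: 2 -> 1.
New component count: 1

Answer: 1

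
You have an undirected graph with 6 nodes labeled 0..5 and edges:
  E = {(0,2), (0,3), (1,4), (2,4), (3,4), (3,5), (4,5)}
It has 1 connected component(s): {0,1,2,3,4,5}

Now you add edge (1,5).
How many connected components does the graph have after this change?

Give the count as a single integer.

Initial component count: 1
Add (1,5): endpoints already in same component. Count unchanged: 1.
New component count: 1

Answer: 1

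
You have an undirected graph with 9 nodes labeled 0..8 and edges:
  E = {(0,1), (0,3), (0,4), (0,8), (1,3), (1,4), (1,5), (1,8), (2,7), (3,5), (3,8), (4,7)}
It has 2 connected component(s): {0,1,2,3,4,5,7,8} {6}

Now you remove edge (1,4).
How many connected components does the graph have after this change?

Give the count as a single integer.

Answer: 2

Derivation:
Initial component count: 2
Remove (1,4): not a bridge. Count unchanged: 2.
  After removal, components: {0,1,2,3,4,5,7,8} {6}
New component count: 2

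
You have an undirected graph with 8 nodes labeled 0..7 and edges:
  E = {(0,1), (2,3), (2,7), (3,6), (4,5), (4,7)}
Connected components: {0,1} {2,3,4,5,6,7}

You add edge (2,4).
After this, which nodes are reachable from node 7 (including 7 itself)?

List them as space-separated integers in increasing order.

Before: nodes reachable from 7: {2,3,4,5,6,7}
Adding (2,4): both endpoints already in same component. Reachability from 7 unchanged.
After: nodes reachable from 7: {2,3,4,5,6,7}

Answer: 2 3 4 5 6 7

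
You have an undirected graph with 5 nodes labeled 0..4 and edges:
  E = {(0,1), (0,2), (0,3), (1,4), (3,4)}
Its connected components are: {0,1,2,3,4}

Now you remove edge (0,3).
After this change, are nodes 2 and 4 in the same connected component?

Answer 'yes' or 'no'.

Initial components: {0,1,2,3,4}
Removing edge (0,3): not a bridge — component count unchanged at 1.
New components: {0,1,2,3,4}
Are 2 and 4 in the same component? yes

Answer: yes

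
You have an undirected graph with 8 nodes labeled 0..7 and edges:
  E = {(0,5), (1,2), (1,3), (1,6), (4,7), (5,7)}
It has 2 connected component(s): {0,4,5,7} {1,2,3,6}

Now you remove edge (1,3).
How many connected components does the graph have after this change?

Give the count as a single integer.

Answer: 3

Derivation:
Initial component count: 2
Remove (1,3): it was a bridge. Count increases: 2 -> 3.
  After removal, components: {0,4,5,7} {1,2,6} {3}
New component count: 3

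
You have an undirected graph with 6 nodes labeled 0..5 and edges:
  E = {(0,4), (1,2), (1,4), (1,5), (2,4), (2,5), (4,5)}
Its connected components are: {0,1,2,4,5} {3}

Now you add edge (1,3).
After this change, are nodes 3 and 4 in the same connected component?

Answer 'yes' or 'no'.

Initial components: {0,1,2,4,5} {3}
Adding edge (1,3): merges {0,1,2,4,5} and {3}.
New components: {0,1,2,3,4,5}
Are 3 and 4 in the same component? yes

Answer: yes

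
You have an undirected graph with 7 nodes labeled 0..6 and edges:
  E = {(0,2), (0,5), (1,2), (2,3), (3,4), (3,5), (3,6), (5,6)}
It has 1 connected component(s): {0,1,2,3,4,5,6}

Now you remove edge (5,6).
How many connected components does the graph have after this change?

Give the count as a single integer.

Initial component count: 1
Remove (5,6): not a bridge. Count unchanged: 1.
  After removal, components: {0,1,2,3,4,5,6}
New component count: 1

Answer: 1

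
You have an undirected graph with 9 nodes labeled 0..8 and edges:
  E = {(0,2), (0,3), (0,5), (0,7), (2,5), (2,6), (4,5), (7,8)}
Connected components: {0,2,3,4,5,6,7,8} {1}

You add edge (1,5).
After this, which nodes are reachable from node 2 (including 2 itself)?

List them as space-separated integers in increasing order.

Answer: 0 1 2 3 4 5 6 7 8

Derivation:
Before: nodes reachable from 2: {0,2,3,4,5,6,7,8}
Adding (1,5): merges 2's component with another. Reachability grows.
After: nodes reachable from 2: {0,1,2,3,4,5,6,7,8}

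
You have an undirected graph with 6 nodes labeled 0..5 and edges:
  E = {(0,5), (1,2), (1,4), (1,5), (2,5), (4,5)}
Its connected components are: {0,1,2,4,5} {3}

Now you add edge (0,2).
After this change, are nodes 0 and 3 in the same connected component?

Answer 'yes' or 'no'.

Answer: no

Derivation:
Initial components: {0,1,2,4,5} {3}
Adding edge (0,2): both already in same component {0,1,2,4,5}. No change.
New components: {0,1,2,4,5} {3}
Are 0 and 3 in the same component? no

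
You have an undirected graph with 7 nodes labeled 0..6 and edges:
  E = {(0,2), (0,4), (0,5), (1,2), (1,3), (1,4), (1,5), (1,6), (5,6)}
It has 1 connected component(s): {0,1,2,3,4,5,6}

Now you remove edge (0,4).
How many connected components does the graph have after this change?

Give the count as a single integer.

Answer: 1

Derivation:
Initial component count: 1
Remove (0,4): not a bridge. Count unchanged: 1.
  After removal, components: {0,1,2,3,4,5,6}
New component count: 1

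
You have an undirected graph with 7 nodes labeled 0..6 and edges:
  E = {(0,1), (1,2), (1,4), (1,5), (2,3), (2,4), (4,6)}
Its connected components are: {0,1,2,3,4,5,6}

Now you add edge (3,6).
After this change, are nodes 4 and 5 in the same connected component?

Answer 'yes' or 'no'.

Answer: yes

Derivation:
Initial components: {0,1,2,3,4,5,6}
Adding edge (3,6): both already in same component {0,1,2,3,4,5,6}. No change.
New components: {0,1,2,3,4,5,6}
Are 4 and 5 in the same component? yes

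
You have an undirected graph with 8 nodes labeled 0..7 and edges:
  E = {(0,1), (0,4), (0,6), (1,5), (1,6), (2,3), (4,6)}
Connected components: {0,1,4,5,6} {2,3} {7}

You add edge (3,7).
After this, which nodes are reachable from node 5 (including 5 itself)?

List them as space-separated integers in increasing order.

Before: nodes reachable from 5: {0,1,4,5,6}
Adding (3,7): merges two components, but neither contains 5. Reachability from 5 unchanged.
After: nodes reachable from 5: {0,1,4,5,6}

Answer: 0 1 4 5 6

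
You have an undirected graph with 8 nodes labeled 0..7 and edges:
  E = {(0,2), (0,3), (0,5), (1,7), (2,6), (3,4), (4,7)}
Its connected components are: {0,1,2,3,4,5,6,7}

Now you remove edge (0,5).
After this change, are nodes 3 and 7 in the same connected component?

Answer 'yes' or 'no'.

Initial components: {0,1,2,3,4,5,6,7}
Removing edge (0,5): it was a bridge — component count 1 -> 2.
New components: {0,1,2,3,4,6,7} {5}
Are 3 and 7 in the same component? yes

Answer: yes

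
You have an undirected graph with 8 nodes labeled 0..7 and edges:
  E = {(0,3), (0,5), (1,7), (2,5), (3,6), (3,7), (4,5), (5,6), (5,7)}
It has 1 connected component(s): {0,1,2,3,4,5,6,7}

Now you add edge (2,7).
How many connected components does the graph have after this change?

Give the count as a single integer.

Initial component count: 1
Add (2,7): endpoints already in same component. Count unchanged: 1.
New component count: 1

Answer: 1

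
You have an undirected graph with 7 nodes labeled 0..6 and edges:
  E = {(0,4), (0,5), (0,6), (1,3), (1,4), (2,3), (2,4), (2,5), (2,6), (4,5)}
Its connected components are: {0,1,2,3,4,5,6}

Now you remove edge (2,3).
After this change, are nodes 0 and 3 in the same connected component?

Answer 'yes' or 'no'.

Answer: yes

Derivation:
Initial components: {0,1,2,3,4,5,6}
Removing edge (2,3): not a bridge — component count unchanged at 1.
New components: {0,1,2,3,4,5,6}
Are 0 and 3 in the same component? yes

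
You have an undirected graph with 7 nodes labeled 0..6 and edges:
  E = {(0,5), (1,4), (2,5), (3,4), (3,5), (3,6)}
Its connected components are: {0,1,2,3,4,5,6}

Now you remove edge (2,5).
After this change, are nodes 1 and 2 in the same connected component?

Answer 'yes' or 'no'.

Answer: no

Derivation:
Initial components: {0,1,2,3,4,5,6}
Removing edge (2,5): it was a bridge — component count 1 -> 2.
New components: {0,1,3,4,5,6} {2}
Are 1 and 2 in the same component? no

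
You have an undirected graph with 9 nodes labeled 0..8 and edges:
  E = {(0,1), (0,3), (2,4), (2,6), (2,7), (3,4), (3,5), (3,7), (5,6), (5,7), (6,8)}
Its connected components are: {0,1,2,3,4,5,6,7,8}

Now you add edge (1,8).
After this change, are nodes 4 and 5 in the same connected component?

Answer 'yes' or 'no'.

Answer: yes

Derivation:
Initial components: {0,1,2,3,4,5,6,7,8}
Adding edge (1,8): both already in same component {0,1,2,3,4,5,6,7,8}. No change.
New components: {0,1,2,3,4,5,6,7,8}
Are 4 and 5 in the same component? yes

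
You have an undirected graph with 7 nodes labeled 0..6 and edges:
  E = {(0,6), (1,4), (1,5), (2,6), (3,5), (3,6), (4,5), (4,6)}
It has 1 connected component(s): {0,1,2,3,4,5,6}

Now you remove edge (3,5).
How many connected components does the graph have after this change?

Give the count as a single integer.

Answer: 1

Derivation:
Initial component count: 1
Remove (3,5): not a bridge. Count unchanged: 1.
  After removal, components: {0,1,2,3,4,5,6}
New component count: 1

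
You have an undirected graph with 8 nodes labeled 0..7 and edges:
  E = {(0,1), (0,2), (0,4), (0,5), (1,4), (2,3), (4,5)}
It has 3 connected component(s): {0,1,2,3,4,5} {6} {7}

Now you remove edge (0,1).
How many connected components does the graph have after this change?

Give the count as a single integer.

Answer: 3

Derivation:
Initial component count: 3
Remove (0,1): not a bridge. Count unchanged: 3.
  After removal, components: {0,1,2,3,4,5} {6} {7}
New component count: 3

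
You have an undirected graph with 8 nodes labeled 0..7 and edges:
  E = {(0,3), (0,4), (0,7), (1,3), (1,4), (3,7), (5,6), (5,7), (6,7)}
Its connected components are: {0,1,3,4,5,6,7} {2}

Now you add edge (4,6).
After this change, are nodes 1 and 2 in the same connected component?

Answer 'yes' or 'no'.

Initial components: {0,1,3,4,5,6,7} {2}
Adding edge (4,6): both already in same component {0,1,3,4,5,6,7}. No change.
New components: {0,1,3,4,5,6,7} {2}
Are 1 and 2 in the same component? no

Answer: no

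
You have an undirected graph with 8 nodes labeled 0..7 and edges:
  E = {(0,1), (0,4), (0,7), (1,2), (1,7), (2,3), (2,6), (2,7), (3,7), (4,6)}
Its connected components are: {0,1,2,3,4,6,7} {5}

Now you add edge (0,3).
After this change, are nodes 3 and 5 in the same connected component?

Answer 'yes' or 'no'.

Answer: no

Derivation:
Initial components: {0,1,2,3,4,6,7} {5}
Adding edge (0,3): both already in same component {0,1,2,3,4,6,7}. No change.
New components: {0,1,2,3,4,6,7} {5}
Are 3 and 5 in the same component? no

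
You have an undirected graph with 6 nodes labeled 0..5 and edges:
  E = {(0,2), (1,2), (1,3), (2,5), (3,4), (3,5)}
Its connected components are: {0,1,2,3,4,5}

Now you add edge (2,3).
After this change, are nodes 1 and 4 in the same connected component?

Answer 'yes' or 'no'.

Initial components: {0,1,2,3,4,5}
Adding edge (2,3): both already in same component {0,1,2,3,4,5}. No change.
New components: {0,1,2,3,4,5}
Are 1 and 4 in the same component? yes

Answer: yes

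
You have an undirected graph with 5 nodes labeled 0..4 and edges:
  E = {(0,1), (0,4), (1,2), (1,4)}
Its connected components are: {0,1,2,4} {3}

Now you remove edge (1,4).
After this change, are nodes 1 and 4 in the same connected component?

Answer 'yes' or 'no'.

Initial components: {0,1,2,4} {3}
Removing edge (1,4): not a bridge — component count unchanged at 2.
New components: {0,1,2,4} {3}
Are 1 and 4 in the same component? yes

Answer: yes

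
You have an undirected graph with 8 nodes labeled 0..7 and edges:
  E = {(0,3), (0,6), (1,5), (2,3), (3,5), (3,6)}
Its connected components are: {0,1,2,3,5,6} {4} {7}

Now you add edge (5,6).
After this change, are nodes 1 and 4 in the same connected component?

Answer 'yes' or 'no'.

Initial components: {0,1,2,3,5,6} {4} {7}
Adding edge (5,6): both already in same component {0,1,2,3,5,6}. No change.
New components: {0,1,2,3,5,6} {4} {7}
Are 1 and 4 in the same component? no

Answer: no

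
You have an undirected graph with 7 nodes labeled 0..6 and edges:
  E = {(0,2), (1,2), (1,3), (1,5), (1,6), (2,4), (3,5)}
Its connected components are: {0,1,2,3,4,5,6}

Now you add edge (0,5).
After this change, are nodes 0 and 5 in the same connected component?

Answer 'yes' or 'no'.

Answer: yes

Derivation:
Initial components: {0,1,2,3,4,5,6}
Adding edge (0,5): both already in same component {0,1,2,3,4,5,6}. No change.
New components: {0,1,2,3,4,5,6}
Are 0 and 5 in the same component? yes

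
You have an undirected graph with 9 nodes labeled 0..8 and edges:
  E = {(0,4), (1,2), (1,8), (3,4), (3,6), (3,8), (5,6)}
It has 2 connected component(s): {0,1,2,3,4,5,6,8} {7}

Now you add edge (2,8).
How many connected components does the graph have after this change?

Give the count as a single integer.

Answer: 2

Derivation:
Initial component count: 2
Add (2,8): endpoints already in same component. Count unchanged: 2.
New component count: 2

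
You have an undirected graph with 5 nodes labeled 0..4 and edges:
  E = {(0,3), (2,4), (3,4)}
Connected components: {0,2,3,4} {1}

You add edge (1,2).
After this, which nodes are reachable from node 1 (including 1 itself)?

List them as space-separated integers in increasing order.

Before: nodes reachable from 1: {1}
Adding (1,2): merges 1's component with another. Reachability grows.
After: nodes reachable from 1: {0,1,2,3,4}

Answer: 0 1 2 3 4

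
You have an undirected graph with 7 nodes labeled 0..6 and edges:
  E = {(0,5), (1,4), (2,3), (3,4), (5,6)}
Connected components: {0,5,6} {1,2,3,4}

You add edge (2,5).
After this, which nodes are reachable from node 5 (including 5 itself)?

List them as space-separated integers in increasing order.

Answer: 0 1 2 3 4 5 6

Derivation:
Before: nodes reachable from 5: {0,5,6}
Adding (2,5): merges 5's component with another. Reachability grows.
After: nodes reachable from 5: {0,1,2,3,4,5,6}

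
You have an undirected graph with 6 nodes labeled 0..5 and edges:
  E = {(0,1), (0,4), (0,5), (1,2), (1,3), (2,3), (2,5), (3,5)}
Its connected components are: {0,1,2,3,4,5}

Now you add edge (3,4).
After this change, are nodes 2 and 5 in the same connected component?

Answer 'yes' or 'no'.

Initial components: {0,1,2,3,4,5}
Adding edge (3,4): both already in same component {0,1,2,3,4,5}. No change.
New components: {0,1,2,3,4,5}
Are 2 and 5 in the same component? yes

Answer: yes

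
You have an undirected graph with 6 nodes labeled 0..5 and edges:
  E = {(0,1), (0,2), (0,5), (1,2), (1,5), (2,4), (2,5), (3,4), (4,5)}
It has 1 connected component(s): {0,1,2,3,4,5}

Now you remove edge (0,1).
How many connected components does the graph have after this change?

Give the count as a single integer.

Answer: 1

Derivation:
Initial component count: 1
Remove (0,1): not a bridge. Count unchanged: 1.
  After removal, components: {0,1,2,3,4,5}
New component count: 1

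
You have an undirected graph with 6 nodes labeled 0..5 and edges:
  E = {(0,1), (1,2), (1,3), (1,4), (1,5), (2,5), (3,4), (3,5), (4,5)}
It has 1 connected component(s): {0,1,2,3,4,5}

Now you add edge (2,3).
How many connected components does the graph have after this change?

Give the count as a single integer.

Initial component count: 1
Add (2,3): endpoints already in same component. Count unchanged: 1.
New component count: 1

Answer: 1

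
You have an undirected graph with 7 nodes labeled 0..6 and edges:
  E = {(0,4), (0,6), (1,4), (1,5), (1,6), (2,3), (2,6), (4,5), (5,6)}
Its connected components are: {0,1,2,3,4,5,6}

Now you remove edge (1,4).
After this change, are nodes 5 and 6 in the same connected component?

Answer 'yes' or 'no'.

Initial components: {0,1,2,3,4,5,6}
Removing edge (1,4): not a bridge — component count unchanged at 1.
New components: {0,1,2,3,4,5,6}
Are 5 and 6 in the same component? yes

Answer: yes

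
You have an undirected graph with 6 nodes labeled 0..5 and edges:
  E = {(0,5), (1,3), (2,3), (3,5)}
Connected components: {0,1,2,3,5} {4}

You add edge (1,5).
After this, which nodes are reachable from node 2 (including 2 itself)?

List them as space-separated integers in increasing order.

Answer: 0 1 2 3 5

Derivation:
Before: nodes reachable from 2: {0,1,2,3,5}
Adding (1,5): both endpoints already in same component. Reachability from 2 unchanged.
After: nodes reachable from 2: {0,1,2,3,5}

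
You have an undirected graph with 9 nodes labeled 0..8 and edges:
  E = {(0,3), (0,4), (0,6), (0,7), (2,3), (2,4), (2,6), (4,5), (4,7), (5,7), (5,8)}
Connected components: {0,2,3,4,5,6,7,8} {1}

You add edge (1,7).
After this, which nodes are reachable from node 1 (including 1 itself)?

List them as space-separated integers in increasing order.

Answer: 0 1 2 3 4 5 6 7 8

Derivation:
Before: nodes reachable from 1: {1}
Adding (1,7): merges 1's component with another. Reachability grows.
After: nodes reachable from 1: {0,1,2,3,4,5,6,7,8}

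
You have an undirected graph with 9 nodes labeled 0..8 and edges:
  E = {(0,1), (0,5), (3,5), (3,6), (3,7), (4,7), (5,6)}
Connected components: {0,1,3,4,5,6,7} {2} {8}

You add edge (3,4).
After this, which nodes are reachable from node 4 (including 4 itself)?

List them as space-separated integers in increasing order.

Before: nodes reachable from 4: {0,1,3,4,5,6,7}
Adding (3,4): both endpoints already in same component. Reachability from 4 unchanged.
After: nodes reachable from 4: {0,1,3,4,5,6,7}

Answer: 0 1 3 4 5 6 7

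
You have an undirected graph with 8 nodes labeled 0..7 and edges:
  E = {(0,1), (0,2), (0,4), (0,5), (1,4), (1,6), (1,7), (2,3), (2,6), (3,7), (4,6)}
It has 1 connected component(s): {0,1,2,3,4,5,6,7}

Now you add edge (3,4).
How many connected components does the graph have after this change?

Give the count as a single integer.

Answer: 1

Derivation:
Initial component count: 1
Add (3,4): endpoints already in same component. Count unchanged: 1.
New component count: 1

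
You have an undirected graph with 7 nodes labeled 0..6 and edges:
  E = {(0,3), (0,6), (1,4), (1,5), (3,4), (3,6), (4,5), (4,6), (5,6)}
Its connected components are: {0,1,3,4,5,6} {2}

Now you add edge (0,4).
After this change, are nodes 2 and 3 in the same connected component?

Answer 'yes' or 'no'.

Initial components: {0,1,3,4,5,6} {2}
Adding edge (0,4): both already in same component {0,1,3,4,5,6}. No change.
New components: {0,1,3,4,5,6} {2}
Are 2 and 3 in the same component? no

Answer: no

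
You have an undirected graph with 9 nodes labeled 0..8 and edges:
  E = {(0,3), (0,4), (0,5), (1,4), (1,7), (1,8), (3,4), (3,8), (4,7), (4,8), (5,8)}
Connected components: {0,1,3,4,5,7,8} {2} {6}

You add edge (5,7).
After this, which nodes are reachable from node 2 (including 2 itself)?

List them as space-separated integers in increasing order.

Before: nodes reachable from 2: {2}
Adding (5,7): both endpoints already in same component. Reachability from 2 unchanged.
After: nodes reachable from 2: {2}

Answer: 2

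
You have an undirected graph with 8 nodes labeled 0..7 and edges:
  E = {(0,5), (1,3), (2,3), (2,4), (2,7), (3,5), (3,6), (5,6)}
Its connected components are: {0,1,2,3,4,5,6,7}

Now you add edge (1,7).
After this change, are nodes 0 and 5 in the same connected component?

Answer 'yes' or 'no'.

Initial components: {0,1,2,3,4,5,6,7}
Adding edge (1,7): both already in same component {0,1,2,3,4,5,6,7}. No change.
New components: {0,1,2,3,4,5,6,7}
Are 0 and 5 in the same component? yes

Answer: yes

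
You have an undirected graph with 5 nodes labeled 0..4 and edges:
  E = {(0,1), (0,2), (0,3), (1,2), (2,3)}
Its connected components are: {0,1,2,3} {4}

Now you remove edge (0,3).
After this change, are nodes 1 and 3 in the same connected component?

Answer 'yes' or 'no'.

Answer: yes

Derivation:
Initial components: {0,1,2,3} {4}
Removing edge (0,3): not a bridge — component count unchanged at 2.
New components: {0,1,2,3} {4}
Are 1 and 3 in the same component? yes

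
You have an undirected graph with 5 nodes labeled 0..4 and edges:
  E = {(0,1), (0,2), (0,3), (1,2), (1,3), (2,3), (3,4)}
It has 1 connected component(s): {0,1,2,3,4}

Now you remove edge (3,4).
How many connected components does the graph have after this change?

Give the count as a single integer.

Answer: 2

Derivation:
Initial component count: 1
Remove (3,4): it was a bridge. Count increases: 1 -> 2.
  After removal, components: {0,1,2,3} {4}
New component count: 2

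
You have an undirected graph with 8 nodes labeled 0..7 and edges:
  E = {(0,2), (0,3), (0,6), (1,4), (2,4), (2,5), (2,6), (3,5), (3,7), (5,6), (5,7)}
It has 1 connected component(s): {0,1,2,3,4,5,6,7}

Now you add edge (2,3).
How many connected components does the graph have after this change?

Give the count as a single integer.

Answer: 1

Derivation:
Initial component count: 1
Add (2,3): endpoints already in same component. Count unchanged: 1.
New component count: 1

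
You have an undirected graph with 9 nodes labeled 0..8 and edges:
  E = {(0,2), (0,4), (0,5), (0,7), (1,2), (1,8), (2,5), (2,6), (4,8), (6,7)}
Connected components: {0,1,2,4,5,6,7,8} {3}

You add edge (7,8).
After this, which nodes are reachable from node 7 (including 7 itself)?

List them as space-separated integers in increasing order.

Answer: 0 1 2 4 5 6 7 8

Derivation:
Before: nodes reachable from 7: {0,1,2,4,5,6,7,8}
Adding (7,8): both endpoints already in same component. Reachability from 7 unchanged.
After: nodes reachable from 7: {0,1,2,4,5,6,7,8}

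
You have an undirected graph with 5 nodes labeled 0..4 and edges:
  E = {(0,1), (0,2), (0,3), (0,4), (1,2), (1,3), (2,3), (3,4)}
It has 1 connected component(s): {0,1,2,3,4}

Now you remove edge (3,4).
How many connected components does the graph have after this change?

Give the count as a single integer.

Answer: 1

Derivation:
Initial component count: 1
Remove (3,4): not a bridge. Count unchanged: 1.
  After removal, components: {0,1,2,3,4}
New component count: 1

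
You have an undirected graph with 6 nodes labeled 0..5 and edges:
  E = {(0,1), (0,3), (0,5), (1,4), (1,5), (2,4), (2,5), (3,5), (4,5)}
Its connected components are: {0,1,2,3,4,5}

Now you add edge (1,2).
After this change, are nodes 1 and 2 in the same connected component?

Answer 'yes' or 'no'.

Initial components: {0,1,2,3,4,5}
Adding edge (1,2): both already in same component {0,1,2,3,4,5}. No change.
New components: {0,1,2,3,4,5}
Are 1 and 2 in the same component? yes

Answer: yes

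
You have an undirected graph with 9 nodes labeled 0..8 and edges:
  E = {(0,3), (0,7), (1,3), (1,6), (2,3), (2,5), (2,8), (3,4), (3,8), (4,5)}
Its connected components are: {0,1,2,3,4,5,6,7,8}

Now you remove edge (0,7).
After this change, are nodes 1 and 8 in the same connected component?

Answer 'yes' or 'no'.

Answer: yes

Derivation:
Initial components: {0,1,2,3,4,5,6,7,8}
Removing edge (0,7): it was a bridge — component count 1 -> 2.
New components: {0,1,2,3,4,5,6,8} {7}
Are 1 and 8 in the same component? yes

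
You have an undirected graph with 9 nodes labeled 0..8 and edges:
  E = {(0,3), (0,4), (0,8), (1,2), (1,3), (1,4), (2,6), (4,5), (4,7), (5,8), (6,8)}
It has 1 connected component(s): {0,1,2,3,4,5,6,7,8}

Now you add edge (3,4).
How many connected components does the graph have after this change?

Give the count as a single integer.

Initial component count: 1
Add (3,4): endpoints already in same component. Count unchanged: 1.
New component count: 1

Answer: 1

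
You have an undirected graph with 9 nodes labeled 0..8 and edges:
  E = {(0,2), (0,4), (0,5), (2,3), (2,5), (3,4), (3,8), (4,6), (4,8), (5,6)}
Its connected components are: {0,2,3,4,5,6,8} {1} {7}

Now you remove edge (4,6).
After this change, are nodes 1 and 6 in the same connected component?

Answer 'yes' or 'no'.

Answer: no

Derivation:
Initial components: {0,2,3,4,5,6,8} {1} {7}
Removing edge (4,6): not a bridge — component count unchanged at 3.
New components: {0,2,3,4,5,6,8} {1} {7}
Are 1 and 6 in the same component? no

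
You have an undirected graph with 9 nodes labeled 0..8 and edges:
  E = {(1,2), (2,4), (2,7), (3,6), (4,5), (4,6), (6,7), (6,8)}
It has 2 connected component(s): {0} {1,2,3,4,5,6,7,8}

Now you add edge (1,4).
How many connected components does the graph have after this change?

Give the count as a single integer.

Initial component count: 2
Add (1,4): endpoints already in same component. Count unchanged: 2.
New component count: 2

Answer: 2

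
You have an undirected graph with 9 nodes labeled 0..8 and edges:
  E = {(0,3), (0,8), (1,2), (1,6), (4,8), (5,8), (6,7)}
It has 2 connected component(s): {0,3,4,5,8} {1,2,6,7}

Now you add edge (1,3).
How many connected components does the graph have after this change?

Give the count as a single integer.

Initial component count: 2
Add (1,3): merges two components. Count decreases: 2 -> 1.
New component count: 1

Answer: 1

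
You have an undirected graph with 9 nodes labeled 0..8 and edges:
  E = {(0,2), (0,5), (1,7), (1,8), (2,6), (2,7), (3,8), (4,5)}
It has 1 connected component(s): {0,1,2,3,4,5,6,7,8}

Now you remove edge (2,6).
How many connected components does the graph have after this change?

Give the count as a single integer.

Initial component count: 1
Remove (2,6): it was a bridge. Count increases: 1 -> 2.
  After removal, components: {0,1,2,3,4,5,7,8} {6}
New component count: 2

Answer: 2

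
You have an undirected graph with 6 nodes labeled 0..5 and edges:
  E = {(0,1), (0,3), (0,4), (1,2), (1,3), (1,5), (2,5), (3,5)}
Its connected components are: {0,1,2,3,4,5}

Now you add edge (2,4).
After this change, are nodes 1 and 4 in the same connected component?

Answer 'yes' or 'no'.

Answer: yes

Derivation:
Initial components: {0,1,2,3,4,5}
Adding edge (2,4): both already in same component {0,1,2,3,4,5}. No change.
New components: {0,1,2,3,4,5}
Are 1 and 4 in the same component? yes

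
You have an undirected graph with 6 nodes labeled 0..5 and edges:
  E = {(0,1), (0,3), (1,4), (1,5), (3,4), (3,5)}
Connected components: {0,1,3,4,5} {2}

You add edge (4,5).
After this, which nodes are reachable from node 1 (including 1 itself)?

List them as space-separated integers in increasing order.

Before: nodes reachable from 1: {0,1,3,4,5}
Adding (4,5): both endpoints already in same component. Reachability from 1 unchanged.
After: nodes reachable from 1: {0,1,3,4,5}

Answer: 0 1 3 4 5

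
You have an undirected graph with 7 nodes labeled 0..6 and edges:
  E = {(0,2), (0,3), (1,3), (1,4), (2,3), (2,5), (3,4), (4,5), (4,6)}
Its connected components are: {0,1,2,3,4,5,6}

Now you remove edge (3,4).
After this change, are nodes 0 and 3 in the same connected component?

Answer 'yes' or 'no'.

Initial components: {0,1,2,3,4,5,6}
Removing edge (3,4): not a bridge — component count unchanged at 1.
New components: {0,1,2,3,4,5,6}
Are 0 and 3 in the same component? yes

Answer: yes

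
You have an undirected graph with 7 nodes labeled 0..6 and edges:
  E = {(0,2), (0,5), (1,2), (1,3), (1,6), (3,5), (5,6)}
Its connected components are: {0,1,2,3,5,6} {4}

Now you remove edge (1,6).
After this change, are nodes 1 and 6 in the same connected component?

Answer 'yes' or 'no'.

Answer: yes

Derivation:
Initial components: {0,1,2,3,5,6} {4}
Removing edge (1,6): not a bridge — component count unchanged at 2.
New components: {0,1,2,3,5,6} {4}
Are 1 and 6 in the same component? yes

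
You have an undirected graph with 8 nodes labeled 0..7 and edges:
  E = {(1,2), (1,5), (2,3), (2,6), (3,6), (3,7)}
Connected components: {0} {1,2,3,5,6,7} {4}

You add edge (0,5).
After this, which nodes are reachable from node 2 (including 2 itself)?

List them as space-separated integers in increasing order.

Before: nodes reachable from 2: {1,2,3,5,6,7}
Adding (0,5): merges 2's component with another. Reachability grows.
After: nodes reachable from 2: {0,1,2,3,5,6,7}

Answer: 0 1 2 3 5 6 7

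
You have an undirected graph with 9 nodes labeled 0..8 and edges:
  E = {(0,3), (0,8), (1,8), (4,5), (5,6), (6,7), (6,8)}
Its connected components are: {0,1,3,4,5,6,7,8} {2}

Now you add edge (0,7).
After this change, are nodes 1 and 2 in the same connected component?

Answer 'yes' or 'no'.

Initial components: {0,1,3,4,5,6,7,8} {2}
Adding edge (0,7): both already in same component {0,1,3,4,5,6,7,8}. No change.
New components: {0,1,3,4,5,6,7,8} {2}
Are 1 and 2 in the same component? no

Answer: no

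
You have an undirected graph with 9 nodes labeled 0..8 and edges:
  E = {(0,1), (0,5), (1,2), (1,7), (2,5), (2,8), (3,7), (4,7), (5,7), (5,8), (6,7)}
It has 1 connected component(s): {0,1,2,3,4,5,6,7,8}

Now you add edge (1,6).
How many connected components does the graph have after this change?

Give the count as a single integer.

Answer: 1

Derivation:
Initial component count: 1
Add (1,6): endpoints already in same component. Count unchanged: 1.
New component count: 1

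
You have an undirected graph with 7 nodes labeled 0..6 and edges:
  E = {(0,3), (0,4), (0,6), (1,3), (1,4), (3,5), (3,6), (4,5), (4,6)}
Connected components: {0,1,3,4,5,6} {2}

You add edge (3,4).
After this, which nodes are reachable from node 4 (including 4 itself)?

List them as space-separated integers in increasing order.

Answer: 0 1 3 4 5 6

Derivation:
Before: nodes reachable from 4: {0,1,3,4,5,6}
Adding (3,4): both endpoints already in same component. Reachability from 4 unchanged.
After: nodes reachable from 4: {0,1,3,4,5,6}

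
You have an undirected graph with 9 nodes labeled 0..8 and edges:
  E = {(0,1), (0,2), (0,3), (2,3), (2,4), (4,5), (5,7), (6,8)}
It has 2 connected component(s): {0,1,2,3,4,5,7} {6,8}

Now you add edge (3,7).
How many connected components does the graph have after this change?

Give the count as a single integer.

Initial component count: 2
Add (3,7): endpoints already in same component. Count unchanged: 2.
New component count: 2

Answer: 2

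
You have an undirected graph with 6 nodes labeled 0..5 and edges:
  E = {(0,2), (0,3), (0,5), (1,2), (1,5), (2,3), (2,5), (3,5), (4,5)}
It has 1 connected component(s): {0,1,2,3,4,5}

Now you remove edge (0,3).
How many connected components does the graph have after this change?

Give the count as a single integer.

Initial component count: 1
Remove (0,3): not a bridge. Count unchanged: 1.
  After removal, components: {0,1,2,3,4,5}
New component count: 1

Answer: 1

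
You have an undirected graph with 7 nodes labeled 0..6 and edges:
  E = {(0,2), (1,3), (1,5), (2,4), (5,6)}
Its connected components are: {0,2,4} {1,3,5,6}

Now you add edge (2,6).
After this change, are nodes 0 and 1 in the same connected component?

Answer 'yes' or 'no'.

Initial components: {0,2,4} {1,3,5,6}
Adding edge (2,6): merges {0,2,4} and {1,3,5,6}.
New components: {0,1,2,3,4,5,6}
Are 0 and 1 in the same component? yes

Answer: yes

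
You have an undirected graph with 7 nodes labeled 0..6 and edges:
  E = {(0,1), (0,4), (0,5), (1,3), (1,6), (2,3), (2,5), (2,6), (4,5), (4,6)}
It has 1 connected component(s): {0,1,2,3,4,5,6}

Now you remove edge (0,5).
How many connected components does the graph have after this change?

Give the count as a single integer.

Answer: 1

Derivation:
Initial component count: 1
Remove (0,5): not a bridge. Count unchanged: 1.
  After removal, components: {0,1,2,3,4,5,6}
New component count: 1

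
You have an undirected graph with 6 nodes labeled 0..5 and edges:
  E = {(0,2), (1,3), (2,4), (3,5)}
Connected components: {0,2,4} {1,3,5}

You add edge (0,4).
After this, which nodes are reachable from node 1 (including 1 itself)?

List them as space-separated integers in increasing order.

Answer: 1 3 5

Derivation:
Before: nodes reachable from 1: {1,3,5}
Adding (0,4): both endpoints already in same component. Reachability from 1 unchanged.
After: nodes reachable from 1: {1,3,5}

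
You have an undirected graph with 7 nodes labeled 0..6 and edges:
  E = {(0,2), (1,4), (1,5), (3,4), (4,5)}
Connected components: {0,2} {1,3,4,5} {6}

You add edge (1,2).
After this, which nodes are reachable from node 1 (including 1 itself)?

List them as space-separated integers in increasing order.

Before: nodes reachable from 1: {1,3,4,5}
Adding (1,2): merges 1's component with another. Reachability grows.
After: nodes reachable from 1: {0,1,2,3,4,5}

Answer: 0 1 2 3 4 5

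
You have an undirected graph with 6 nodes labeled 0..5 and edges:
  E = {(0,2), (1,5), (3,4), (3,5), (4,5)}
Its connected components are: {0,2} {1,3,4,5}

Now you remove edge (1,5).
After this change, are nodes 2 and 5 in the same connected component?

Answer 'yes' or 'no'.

Answer: no

Derivation:
Initial components: {0,2} {1,3,4,5}
Removing edge (1,5): it was a bridge — component count 2 -> 3.
New components: {0,2} {1} {3,4,5}
Are 2 and 5 in the same component? no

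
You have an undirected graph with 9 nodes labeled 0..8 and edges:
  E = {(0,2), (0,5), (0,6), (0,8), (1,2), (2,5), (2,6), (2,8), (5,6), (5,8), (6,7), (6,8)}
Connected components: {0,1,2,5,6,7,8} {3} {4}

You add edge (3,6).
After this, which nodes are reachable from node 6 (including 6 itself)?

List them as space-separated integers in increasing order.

Before: nodes reachable from 6: {0,1,2,5,6,7,8}
Adding (3,6): merges 6's component with another. Reachability grows.
After: nodes reachable from 6: {0,1,2,3,5,6,7,8}

Answer: 0 1 2 3 5 6 7 8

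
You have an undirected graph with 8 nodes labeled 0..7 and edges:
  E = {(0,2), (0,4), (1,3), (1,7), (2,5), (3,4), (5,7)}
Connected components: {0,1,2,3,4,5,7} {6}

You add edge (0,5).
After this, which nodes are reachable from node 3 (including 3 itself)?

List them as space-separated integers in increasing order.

Answer: 0 1 2 3 4 5 7

Derivation:
Before: nodes reachable from 3: {0,1,2,3,4,5,7}
Adding (0,5): both endpoints already in same component. Reachability from 3 unchanged.
After: nodes reachable from 3: {0,1,2,3,4,5,7}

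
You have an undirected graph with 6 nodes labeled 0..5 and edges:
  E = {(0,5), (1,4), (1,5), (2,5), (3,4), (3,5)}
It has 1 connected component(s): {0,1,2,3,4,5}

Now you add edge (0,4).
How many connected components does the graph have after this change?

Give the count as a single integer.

Answer: 1

Derivation:
Initial component count: 1
Add (0,4): endpoints already in same component. Count unchanged: 1.
New component count: 1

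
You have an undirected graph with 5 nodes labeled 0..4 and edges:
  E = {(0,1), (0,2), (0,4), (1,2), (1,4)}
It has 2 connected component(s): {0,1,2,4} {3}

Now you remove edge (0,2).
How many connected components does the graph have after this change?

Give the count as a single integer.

Initial component count: 2
Remove (0,2): not a bridge. Count unchanged: 2.
  After removal, components: {0,1,2,4} {3}
New component count: 2

Answer: 2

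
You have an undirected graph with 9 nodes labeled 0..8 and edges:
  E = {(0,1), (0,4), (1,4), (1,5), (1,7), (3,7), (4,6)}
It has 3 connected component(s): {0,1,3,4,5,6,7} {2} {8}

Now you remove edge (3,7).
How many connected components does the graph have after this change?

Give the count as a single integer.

Answer: 4

Derivation:
Initial component count: 3
Remove (3,7): it was a bridge. Count increases: 3 -> 4.
  After removal, components: {0,1,4,5,6,7} {2} {3} {8}
New component count: 4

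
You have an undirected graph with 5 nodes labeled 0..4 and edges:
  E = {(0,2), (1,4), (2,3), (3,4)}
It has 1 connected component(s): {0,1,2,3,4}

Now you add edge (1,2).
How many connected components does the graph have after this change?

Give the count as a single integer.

Initial component count: 1
Add (1,2): endpoints already in same component. Count unchanged: 1.
New component count: 1

Answer: 1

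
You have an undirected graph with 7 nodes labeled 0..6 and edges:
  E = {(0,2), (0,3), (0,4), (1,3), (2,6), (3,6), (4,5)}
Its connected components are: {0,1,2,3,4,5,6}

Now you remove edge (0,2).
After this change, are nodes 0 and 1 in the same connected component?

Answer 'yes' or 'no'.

Initial components: {0,1,2,3,4,5,6}
Removing edge (0,2): not a bridge — component count unchanged at 1.
New components: {0,1,2,3,4,5,6}
Are 0 and 1 in the same component? yes

Answer: yes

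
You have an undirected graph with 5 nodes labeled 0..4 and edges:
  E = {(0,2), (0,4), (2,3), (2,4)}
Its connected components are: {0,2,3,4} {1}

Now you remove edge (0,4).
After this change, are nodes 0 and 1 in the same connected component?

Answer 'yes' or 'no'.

Initial components: {0,2,3,4} {1}
Removing edge (0,4): not a bridge — component count unchanged at 2.
New components: {0,2,3,4} {1}
Are 0 and 1 in the same component? no

Answer: no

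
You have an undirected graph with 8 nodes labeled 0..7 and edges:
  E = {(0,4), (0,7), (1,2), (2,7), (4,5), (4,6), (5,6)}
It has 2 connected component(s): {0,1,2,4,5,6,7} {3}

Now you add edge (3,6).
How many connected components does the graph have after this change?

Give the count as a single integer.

Initial component count: 2
Add (3,6): merges two components. Count decreases: 2 -> 1.
New component count: 1

Answer: 1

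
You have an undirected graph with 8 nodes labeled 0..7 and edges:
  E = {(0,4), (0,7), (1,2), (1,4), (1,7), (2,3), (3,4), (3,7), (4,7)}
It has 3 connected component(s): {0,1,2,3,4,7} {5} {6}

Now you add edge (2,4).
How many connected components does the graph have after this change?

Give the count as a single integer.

Initial component count: 3
Add (2,4): endpoints already in same component. Count unchanged: 3.
New component count: 3

Answer: 3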